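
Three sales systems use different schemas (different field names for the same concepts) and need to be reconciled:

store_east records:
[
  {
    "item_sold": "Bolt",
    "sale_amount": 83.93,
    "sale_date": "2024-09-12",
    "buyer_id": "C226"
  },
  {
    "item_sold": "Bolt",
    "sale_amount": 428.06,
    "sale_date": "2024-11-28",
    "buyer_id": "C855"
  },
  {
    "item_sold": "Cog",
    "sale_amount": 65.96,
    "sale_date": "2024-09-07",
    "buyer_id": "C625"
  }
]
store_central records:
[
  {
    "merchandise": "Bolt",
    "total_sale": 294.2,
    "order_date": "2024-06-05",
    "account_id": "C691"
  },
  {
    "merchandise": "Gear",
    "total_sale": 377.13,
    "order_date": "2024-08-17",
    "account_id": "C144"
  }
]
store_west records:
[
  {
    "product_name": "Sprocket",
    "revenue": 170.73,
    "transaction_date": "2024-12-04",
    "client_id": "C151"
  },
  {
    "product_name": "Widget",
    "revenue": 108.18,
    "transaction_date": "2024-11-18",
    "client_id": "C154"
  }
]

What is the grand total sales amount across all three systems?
1528.19

Schema reconciliation - all amount fields map to sale amount:

store_east (sale_amount): 577.95
store_central (total_sale): 671.33
store_west (revenue): 278.91

Grand total: 1528.19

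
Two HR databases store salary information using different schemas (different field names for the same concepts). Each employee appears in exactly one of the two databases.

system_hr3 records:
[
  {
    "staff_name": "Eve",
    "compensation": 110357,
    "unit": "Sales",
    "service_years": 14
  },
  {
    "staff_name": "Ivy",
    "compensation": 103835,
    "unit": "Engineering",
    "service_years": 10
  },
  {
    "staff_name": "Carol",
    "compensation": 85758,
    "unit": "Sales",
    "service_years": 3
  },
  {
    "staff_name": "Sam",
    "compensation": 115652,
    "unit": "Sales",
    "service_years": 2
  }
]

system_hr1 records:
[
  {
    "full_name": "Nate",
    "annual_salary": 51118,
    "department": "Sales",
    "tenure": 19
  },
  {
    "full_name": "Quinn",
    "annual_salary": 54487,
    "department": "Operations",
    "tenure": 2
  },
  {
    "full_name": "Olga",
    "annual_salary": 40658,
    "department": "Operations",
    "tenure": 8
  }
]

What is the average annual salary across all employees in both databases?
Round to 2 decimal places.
80266.43

Schema mapping: "compensation" (system_hr3) = "annual_salary" (system_hr1) = annual salary

All salaries: [110357, 103835, 85758, 115652, 51118, 54487, 40658]
Sum: 561865
Count: 7
Average: 561865 / 7 = 80266.43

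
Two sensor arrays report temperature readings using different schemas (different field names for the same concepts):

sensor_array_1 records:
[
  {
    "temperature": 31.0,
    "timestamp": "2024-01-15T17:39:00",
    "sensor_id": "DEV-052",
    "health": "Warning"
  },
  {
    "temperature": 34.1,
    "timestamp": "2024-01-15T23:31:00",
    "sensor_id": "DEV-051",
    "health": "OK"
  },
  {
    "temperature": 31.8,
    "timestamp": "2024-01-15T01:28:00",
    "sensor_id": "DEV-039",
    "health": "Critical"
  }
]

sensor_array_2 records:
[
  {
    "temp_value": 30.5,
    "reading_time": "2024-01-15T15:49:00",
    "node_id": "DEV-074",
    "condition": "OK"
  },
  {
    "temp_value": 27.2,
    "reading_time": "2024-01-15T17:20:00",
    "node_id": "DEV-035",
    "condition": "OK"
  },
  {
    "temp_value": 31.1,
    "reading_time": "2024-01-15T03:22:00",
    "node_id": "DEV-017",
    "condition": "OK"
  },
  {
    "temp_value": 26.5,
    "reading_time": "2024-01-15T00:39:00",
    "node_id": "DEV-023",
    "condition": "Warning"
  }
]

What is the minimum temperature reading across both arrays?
26.5

Schema mapping: "temperature" (sensor_array_1) = "temp_value" (sensor_array_2) = temperature reading

Minimum in sensor_array_1: 31.0
Minimum in sensor_array_2: 26.5

Overall minimum: min(31.0, 26.5) = 26.5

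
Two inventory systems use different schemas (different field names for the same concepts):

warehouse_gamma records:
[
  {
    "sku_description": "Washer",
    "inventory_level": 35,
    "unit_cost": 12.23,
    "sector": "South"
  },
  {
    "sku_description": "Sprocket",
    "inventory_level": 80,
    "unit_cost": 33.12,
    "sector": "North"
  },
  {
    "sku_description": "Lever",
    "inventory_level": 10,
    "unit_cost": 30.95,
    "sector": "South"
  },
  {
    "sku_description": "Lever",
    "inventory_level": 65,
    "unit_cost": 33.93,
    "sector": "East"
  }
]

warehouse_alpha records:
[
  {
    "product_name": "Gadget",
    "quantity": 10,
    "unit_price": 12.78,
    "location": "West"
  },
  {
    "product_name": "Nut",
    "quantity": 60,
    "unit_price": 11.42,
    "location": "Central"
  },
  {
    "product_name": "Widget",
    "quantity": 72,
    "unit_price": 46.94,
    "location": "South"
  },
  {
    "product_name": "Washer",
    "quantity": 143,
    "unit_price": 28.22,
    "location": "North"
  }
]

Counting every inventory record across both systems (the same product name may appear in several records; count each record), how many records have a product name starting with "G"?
1

Schema mapping: "sku_description" (warehouse_gamma) = "product_name" (warehouse_alpha) = product name

Records with product name starting with "G" in warehouse_gamma: 0
Records with product name starting with "G" in warehouse_alpha: 1

Total: 0 + 1 = 1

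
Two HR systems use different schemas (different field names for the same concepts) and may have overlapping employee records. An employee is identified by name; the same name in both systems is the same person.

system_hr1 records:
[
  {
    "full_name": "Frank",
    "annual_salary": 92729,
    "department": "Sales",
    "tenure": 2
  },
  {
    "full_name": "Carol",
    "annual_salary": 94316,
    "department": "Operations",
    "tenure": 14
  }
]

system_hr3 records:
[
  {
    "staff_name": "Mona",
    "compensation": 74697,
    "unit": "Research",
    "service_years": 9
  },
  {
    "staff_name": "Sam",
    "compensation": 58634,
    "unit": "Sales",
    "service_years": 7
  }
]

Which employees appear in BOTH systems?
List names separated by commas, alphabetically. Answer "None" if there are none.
None

Schema mapping: "full_name" (system_hr1) = "staff_name" (system_hr3) = employee name

Names in system_hr1: ['Carol', 'Frank']
Names in system_hr3: ['Mona', 'Sam']

Intersection: None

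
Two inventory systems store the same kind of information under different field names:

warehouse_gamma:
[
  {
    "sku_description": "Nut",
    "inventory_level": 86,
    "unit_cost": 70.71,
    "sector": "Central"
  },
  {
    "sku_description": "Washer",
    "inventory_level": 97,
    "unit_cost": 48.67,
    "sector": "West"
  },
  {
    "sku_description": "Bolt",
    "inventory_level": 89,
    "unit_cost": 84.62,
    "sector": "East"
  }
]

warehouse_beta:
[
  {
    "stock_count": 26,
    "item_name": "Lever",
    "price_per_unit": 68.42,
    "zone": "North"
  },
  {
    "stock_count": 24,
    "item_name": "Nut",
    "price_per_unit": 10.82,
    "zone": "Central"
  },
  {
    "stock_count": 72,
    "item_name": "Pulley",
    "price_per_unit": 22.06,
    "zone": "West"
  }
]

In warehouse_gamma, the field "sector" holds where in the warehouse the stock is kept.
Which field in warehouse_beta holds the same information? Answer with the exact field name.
zone

In warehouse_gamma, "sector" holds where in the warehouse the stock is kept.
The fields in warehouse_beta are: "stock_count", "item_name", "price_per_unit", "zone".
"zone" is the match: the name refers to the same concept and its values are area labels (e.g. 'Central', 'North').
The other fields ("stock_count", "item_name", "price_per_unit") hold different kinds of data.

So "sector" in warehouse_gamma corresponds to "zone" in warehouse_beta.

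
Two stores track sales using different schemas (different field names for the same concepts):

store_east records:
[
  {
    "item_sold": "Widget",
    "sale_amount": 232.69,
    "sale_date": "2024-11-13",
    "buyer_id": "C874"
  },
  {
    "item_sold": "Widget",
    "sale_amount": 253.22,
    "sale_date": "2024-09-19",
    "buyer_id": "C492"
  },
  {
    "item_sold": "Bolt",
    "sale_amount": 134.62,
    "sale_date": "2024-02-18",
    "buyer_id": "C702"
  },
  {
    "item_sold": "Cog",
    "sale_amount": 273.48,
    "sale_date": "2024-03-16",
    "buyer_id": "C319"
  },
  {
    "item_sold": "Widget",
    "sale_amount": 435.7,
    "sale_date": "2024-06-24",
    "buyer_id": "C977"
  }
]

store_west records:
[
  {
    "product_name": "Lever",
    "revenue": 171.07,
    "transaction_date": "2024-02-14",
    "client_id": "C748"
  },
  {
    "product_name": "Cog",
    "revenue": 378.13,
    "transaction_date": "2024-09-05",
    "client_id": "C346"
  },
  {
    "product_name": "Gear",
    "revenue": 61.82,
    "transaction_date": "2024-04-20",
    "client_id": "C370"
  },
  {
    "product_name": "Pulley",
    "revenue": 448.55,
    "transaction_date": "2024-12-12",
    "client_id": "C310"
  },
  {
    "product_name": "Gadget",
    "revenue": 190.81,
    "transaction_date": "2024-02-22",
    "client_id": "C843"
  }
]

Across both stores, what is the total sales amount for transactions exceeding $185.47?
2212.58

Schema mapping: "sale_amount" (store_east) = "revenue" (store_west) = sale amount

Sum of sales > $185.47 in store_east: 1195.09
Sum of sales > $185.47 in store_west: 1017.49

Total: 1195.09 + 1017.49 = 2212.58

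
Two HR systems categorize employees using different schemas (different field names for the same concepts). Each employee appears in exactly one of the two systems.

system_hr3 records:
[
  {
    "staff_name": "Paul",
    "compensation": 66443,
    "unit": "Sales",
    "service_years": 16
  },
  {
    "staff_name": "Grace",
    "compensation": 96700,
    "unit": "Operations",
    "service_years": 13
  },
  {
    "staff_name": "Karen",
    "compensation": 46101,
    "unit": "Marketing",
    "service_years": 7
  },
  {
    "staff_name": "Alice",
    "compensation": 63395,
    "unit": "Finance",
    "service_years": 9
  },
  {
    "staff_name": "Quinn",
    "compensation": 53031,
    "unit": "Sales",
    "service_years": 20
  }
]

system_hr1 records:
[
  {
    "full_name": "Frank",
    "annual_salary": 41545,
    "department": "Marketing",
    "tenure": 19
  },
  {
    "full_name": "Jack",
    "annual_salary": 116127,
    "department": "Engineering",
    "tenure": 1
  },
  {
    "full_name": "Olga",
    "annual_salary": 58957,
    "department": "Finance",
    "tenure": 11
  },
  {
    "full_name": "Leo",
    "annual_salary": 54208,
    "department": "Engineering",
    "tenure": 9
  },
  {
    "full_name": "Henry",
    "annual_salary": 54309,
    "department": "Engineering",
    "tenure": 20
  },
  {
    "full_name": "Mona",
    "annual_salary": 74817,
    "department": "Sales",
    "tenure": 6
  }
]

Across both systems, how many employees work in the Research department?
0

Schema mapping: "unit" (system_hr3) = "department" (system_hr1) = department

Research employees in system_hr3: 0
Research employees in system_hr1: 0

Total in Research: 0 + 0 = 0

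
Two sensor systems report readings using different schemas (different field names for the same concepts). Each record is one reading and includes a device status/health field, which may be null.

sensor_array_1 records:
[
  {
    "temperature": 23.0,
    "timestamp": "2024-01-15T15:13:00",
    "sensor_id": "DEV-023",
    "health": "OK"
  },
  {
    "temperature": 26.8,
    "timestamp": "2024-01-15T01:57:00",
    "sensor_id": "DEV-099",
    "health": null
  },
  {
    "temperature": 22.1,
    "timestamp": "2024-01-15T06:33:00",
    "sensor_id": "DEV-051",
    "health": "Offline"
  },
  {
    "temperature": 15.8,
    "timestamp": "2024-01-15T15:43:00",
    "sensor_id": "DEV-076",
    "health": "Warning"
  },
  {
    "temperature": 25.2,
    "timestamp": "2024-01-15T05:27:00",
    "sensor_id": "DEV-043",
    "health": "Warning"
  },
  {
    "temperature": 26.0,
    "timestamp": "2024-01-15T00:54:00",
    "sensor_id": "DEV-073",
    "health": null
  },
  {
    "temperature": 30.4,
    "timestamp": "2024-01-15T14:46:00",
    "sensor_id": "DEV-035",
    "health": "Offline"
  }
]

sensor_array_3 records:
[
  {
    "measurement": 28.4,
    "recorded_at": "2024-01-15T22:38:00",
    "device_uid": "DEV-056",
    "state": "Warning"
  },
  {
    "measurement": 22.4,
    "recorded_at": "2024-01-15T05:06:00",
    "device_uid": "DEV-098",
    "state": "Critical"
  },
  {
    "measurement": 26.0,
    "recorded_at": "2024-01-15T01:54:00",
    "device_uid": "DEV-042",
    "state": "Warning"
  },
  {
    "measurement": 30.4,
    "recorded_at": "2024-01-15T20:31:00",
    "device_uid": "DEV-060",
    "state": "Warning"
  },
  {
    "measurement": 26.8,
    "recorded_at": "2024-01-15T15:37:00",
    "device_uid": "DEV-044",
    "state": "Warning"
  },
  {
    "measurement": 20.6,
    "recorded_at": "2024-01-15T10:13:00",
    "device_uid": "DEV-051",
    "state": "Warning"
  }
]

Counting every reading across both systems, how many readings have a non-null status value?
11

Schema mapping: "health" (sensor_array_1) = "state" (sensor_array_3) = status

Non-null in sensor_array_1: 5
Non-null in sensor_array_3: 6

Total non-null: 5 + 6 = 11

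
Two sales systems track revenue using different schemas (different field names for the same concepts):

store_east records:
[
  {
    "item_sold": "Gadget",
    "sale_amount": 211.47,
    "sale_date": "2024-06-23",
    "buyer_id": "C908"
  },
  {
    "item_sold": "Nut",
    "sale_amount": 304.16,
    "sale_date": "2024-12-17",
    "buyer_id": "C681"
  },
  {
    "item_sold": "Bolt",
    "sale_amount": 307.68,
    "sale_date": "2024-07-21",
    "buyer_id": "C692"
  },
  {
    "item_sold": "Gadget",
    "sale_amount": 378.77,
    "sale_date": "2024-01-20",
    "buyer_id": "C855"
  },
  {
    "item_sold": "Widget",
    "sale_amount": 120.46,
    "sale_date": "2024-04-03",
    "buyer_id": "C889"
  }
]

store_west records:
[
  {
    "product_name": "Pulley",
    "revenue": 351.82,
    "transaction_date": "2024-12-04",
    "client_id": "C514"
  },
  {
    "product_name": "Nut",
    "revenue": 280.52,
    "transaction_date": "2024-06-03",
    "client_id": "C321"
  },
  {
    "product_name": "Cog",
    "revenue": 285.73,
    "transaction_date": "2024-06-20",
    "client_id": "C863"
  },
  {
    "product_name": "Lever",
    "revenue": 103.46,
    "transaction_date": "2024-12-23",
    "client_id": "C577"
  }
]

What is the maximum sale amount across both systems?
378.77

Reconcile: "sale_amount" (store_east) = "revenue" (store_west) = sale amount

Maximum in store_east: 378.77
Maximum in store_west: 351.82

Overall maximum: max(378.77, 351.82) = 378.77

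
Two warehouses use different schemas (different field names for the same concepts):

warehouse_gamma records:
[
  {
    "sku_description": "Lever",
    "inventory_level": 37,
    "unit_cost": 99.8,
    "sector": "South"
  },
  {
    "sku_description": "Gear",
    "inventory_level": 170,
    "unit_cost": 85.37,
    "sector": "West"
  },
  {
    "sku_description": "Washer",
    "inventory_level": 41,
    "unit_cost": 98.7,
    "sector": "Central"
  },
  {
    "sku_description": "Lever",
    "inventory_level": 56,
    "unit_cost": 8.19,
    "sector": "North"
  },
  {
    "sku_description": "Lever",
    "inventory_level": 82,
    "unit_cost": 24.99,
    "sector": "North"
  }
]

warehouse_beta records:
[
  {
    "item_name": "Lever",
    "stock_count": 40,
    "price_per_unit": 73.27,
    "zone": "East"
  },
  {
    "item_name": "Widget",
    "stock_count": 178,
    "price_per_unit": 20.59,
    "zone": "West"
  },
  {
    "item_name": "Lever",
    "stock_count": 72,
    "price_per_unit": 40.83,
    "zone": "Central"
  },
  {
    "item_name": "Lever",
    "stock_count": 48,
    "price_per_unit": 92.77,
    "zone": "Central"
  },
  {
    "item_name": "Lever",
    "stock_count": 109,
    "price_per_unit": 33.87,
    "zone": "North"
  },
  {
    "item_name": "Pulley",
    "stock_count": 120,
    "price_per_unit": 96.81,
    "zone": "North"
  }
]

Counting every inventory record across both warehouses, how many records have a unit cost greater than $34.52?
7

Schema mapping: "unit_cost" (warehouse_gamma) = "price_per_unit" (warehouse_beta) = unit cost

Records > $34.52 in warehouse_gamma: 3
Records > $34.52 in warehouse_beta: 4

Total count: 3 + 4 = 7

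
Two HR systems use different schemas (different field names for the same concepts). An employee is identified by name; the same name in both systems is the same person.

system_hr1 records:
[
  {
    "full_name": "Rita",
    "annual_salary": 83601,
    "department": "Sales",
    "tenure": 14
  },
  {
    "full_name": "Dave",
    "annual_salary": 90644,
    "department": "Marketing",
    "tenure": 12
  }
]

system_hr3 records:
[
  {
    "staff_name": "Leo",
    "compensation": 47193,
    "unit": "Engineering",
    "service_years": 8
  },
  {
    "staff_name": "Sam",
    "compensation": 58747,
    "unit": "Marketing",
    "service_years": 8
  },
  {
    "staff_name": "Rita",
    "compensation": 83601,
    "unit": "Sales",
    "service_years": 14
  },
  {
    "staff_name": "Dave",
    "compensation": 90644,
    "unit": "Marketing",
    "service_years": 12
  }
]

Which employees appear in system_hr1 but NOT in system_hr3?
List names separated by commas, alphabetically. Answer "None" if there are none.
None

Schema mapping: "full_name" (system_hr1) = "staff_name" (system_hr3) = employee name

Names in system_hr1: ['Dave', 'Rita']
Names in system_hr3: ['Dave', 'Leo', 'Rita', 'Sam']

In system_hr1 but not system_hr3: None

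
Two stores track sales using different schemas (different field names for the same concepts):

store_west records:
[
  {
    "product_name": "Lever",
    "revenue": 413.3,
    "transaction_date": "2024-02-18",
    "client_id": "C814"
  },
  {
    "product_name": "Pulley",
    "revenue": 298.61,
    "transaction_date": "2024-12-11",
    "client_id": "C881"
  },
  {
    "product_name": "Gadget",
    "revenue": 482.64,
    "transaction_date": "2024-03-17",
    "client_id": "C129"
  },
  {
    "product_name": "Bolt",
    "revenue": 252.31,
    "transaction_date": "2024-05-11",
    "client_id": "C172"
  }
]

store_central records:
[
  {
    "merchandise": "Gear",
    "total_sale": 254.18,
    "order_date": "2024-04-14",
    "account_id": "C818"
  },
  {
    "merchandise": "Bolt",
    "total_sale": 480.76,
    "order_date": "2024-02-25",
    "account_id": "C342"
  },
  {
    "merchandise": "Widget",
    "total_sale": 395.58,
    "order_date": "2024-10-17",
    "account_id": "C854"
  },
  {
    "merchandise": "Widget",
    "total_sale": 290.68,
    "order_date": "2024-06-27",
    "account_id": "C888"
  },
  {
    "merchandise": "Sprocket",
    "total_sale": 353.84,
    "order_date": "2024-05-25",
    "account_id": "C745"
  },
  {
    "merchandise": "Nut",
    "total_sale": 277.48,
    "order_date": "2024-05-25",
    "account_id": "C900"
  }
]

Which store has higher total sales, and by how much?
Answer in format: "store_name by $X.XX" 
store_central by $605.66

Schema mapping: "revenue" (store_west) = "total_sale" (store_central) = sale amount

Total for store_west: 1446.86
Total for store_central: 2052.52

Difference: |1446.86 - 2052.52| = 605.66
store_central has higher sales by $605.66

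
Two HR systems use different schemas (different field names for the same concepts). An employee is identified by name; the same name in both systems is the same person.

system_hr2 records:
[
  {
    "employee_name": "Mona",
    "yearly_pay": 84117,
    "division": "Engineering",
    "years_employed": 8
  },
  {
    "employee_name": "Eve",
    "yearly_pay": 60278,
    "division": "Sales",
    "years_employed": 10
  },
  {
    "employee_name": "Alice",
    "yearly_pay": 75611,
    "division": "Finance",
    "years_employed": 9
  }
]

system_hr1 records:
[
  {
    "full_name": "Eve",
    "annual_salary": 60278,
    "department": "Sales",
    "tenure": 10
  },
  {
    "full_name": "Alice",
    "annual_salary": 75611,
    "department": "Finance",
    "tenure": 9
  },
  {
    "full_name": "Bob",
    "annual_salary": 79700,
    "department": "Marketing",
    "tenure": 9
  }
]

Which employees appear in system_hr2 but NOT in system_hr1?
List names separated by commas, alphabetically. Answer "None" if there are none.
Mona

Schema mapping: "employee_name" (system_hr2) = "full_name" (system_hr1) = employee name

Names in system_hr2: ['Alice', 'Eve', 'Mona']
Names in system_hr1: ['Alice', 'Bob', 'Eve']

In system_hr2 but not system_hr1: ['Mona']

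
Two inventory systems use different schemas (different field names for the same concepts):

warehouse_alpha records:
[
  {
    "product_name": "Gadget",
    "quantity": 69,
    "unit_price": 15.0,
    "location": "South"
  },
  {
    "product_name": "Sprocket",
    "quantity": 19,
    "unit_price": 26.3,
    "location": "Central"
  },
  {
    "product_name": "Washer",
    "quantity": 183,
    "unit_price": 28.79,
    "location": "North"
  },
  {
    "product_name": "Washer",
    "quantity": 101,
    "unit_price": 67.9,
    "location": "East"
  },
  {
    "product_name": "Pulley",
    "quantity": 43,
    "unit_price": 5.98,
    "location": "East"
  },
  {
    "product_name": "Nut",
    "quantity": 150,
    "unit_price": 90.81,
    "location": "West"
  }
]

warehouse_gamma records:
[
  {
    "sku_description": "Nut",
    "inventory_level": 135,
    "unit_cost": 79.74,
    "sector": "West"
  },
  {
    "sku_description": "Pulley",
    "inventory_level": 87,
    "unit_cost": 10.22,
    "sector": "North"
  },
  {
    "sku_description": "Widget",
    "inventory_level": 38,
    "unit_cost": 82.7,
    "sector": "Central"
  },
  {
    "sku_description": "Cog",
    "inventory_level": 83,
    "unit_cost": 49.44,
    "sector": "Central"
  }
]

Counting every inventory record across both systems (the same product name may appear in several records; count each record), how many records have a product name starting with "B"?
0

Schema mapping: "product_name" (warehouse_alpha) = "sku_description" (warehouse_gamma) = product name

Records with product name starting with "B" in warehouse_alpha: 0
Records with product name starting with "B" in warehouse_gamma: 0

Total: 0 + 0 = 0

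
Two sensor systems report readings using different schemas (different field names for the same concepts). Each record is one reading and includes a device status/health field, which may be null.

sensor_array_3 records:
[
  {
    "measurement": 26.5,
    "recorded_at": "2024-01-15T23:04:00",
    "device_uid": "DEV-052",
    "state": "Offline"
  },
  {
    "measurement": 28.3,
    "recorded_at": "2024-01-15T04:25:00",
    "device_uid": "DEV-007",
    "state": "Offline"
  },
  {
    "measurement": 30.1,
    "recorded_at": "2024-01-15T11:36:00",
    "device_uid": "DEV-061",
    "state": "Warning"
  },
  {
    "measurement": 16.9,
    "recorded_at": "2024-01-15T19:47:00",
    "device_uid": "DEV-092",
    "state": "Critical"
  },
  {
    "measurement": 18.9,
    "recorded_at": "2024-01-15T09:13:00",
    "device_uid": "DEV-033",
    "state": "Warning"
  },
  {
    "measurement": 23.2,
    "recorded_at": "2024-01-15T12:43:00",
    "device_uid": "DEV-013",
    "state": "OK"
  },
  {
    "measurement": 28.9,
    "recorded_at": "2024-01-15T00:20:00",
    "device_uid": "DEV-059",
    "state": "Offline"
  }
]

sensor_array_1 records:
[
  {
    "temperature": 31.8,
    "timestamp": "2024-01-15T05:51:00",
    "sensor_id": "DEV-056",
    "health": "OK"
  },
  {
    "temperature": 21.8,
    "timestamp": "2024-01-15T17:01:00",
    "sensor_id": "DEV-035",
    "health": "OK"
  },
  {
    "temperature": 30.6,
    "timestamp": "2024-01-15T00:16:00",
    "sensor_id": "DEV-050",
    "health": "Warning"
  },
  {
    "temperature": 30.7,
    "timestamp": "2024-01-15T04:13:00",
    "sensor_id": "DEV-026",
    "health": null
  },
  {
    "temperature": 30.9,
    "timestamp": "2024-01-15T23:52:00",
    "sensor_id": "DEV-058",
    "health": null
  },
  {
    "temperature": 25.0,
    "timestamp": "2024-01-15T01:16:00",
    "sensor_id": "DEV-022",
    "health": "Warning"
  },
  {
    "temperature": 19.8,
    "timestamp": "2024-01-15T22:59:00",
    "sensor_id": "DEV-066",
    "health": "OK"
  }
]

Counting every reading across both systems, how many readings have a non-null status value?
12

Schema mapping: "state" (sensor_array_3) = "health" (sensor_array_1) = status

Non-null in sensor_array_3: 7
Non-null in sensor_array_1: 5

Total non-null: 7 + 5 = 12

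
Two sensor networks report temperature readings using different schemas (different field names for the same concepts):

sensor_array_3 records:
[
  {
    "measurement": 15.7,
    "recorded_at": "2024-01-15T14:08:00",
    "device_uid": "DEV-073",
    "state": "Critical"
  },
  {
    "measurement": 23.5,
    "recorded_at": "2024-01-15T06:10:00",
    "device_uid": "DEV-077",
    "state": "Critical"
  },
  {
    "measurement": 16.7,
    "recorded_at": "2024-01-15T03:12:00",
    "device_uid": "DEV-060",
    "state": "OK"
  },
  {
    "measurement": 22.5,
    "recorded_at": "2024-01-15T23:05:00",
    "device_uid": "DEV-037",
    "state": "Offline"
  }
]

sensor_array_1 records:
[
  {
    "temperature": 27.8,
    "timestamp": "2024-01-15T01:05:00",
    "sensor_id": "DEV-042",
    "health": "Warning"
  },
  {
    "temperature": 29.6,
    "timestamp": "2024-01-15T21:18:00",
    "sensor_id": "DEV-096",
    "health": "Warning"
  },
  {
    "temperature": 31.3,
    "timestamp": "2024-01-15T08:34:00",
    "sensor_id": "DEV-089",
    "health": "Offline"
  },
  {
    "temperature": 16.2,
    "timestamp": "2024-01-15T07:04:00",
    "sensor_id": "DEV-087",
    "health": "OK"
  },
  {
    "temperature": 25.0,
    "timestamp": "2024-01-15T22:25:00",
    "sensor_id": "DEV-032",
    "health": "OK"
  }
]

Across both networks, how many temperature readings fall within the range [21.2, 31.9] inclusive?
6

Schema mapping: "measurement" (sensor_array_3) = "temperature" (sensor_array_1) = temperature

Readings in [21.2, 31.9] from sensor_array_3: 2
Readings in [21.2, 31.9] from sensor_array_1: 4

Total count: 2 + 4 = 6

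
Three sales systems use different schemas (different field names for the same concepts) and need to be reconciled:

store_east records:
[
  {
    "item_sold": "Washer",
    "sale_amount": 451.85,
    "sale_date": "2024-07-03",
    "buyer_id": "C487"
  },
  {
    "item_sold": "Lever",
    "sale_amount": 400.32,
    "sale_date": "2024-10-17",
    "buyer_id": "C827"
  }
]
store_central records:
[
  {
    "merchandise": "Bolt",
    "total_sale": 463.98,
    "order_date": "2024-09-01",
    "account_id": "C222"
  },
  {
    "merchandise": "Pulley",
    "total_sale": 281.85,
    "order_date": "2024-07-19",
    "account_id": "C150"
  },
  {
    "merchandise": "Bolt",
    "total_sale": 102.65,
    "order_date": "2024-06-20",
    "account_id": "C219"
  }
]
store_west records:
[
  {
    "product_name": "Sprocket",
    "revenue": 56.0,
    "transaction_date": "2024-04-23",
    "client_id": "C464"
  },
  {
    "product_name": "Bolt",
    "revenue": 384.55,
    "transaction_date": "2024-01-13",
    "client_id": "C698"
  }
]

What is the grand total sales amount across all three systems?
2141.2

Schema reconciliation - all amount fields map to sale amount:

store_east (sale_amount): 852.17
store_central (total_sale): 848.48
store_west (revenue): 440.55

Grand total: 2141.2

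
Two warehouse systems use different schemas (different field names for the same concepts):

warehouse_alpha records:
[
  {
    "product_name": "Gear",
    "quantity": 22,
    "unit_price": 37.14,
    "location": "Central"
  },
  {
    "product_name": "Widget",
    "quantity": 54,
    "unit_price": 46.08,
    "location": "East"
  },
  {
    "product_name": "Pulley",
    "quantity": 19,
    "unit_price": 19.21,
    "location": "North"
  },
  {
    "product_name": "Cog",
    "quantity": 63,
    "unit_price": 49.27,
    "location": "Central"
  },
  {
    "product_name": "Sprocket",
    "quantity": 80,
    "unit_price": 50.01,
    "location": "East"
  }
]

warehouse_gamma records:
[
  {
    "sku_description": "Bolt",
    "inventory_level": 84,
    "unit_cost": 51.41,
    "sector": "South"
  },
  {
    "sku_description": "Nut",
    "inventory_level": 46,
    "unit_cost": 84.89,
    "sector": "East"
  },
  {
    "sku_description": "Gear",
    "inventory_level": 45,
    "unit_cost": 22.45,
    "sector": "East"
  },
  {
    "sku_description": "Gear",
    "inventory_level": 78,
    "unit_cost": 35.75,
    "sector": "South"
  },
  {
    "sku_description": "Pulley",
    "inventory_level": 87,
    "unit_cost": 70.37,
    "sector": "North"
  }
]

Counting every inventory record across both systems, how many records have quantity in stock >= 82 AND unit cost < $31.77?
0

Schema mappings:
- "quantity" (warehouse_alpha) = "inventory_level" (warehouse_gamma) = quantity
- "unit_price" (warehouse_alpha) = "unit_cost" (warehouse_gamma) = unit cost

Records meeting both conditions in warehouse_alpha: 0
Records meeting both conditions in warehouse_gamma: 0

Total: 0 + 0 = 0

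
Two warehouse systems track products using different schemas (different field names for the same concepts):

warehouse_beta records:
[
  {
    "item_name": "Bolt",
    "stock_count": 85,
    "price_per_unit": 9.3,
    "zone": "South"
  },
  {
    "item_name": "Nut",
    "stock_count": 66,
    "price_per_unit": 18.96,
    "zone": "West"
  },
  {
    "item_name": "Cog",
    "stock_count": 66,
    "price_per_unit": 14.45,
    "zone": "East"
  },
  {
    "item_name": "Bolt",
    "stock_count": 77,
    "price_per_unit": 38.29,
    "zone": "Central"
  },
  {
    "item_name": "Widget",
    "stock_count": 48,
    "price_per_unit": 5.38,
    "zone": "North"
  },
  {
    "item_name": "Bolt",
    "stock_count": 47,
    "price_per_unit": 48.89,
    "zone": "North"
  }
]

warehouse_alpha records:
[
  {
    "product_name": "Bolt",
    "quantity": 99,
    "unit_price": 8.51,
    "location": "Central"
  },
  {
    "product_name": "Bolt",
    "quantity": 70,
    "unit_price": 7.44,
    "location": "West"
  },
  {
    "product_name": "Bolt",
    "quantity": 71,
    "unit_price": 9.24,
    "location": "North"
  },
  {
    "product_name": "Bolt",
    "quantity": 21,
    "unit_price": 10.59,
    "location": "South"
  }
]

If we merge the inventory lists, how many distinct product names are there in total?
4

Schema mapping: "item_name" (warehouse_beta) = "product_name" (warehouse_alpha) = product name

Products in warehouse_beta: ['Bolt', 'Cog', 'Nut', 'Widget']
Products in warehouse_alpha: ['Bolt']

Union (unique products): ['Bolt', 'Cog', 'Nut', 'Widget']
Count: 4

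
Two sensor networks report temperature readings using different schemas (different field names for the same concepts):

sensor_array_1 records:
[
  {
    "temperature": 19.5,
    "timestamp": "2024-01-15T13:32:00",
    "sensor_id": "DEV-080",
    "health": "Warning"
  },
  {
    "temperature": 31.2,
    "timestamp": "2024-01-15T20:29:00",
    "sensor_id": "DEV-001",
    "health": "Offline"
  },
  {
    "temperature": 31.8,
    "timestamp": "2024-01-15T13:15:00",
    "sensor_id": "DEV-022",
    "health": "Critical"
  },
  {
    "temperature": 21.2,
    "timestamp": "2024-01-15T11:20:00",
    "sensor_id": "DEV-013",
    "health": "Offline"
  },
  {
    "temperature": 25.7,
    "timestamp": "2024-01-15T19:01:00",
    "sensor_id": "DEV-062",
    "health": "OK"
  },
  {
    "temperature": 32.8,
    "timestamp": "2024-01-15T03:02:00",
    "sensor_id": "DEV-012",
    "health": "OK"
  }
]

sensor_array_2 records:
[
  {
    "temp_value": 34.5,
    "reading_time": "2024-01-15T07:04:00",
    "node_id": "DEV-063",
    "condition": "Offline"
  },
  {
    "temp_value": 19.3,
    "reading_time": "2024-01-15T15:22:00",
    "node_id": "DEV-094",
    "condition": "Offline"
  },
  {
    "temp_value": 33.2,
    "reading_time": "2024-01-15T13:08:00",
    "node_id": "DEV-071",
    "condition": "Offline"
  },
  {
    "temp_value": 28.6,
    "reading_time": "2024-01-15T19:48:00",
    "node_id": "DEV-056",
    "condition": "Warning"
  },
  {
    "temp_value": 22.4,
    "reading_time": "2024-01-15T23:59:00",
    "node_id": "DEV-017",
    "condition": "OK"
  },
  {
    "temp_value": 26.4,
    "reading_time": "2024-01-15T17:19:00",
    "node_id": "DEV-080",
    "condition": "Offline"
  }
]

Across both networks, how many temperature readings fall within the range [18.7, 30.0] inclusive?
7

Schema mapping: "temperature" (sensor_array_1) = "temp_value" (sensor_array_2) = temperature

Readings in [18.7, 30.0] from sensor_array_1: 3
Readings in [18.7, 30.0] from sensor_array_2: 4

Total count: 3 + 4 = 7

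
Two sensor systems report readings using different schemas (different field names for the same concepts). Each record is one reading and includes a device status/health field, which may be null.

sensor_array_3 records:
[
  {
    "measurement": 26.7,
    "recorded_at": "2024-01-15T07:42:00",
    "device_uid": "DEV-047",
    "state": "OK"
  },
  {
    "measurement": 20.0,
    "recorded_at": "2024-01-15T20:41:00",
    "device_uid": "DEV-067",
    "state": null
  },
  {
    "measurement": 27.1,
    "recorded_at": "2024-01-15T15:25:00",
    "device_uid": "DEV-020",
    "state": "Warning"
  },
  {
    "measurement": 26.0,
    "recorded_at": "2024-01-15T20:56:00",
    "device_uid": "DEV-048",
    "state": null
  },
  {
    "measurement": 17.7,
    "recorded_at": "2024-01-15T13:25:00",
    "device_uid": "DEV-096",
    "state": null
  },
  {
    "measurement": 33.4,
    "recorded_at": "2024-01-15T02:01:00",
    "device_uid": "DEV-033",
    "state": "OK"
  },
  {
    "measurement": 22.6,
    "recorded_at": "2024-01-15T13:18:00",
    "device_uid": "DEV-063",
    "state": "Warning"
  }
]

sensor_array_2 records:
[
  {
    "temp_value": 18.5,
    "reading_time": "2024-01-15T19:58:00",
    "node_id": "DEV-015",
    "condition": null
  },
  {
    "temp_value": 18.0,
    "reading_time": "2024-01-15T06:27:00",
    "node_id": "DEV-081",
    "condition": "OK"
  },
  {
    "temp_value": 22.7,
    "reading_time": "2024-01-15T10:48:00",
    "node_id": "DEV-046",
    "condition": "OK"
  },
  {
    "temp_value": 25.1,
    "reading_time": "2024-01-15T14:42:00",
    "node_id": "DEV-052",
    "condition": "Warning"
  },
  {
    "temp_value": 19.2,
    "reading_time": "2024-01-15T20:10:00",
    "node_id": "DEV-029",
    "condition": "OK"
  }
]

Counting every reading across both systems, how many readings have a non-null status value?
8

Schema mapping: "state" (sensor_array_3) = "condition" (sensor_array_2) = status

Non-null in sensor_array_3: 4
Non-null in sensor_array_2: 4

Total non-null: 4 + 4 = 8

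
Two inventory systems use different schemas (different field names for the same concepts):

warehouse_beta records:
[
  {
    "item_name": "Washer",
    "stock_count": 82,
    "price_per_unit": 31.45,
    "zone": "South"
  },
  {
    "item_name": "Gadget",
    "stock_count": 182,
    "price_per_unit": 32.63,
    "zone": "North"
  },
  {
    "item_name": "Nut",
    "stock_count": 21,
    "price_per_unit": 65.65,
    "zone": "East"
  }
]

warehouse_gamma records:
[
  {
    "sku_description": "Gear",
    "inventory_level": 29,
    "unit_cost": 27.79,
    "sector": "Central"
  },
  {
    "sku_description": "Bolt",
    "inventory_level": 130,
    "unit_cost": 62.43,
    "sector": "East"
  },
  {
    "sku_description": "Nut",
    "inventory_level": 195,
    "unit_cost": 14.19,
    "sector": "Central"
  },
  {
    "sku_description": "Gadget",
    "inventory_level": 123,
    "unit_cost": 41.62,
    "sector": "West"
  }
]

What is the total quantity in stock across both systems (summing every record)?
762

To reconcile these schemas, identify the field holding the quantity in stock in each system:
1. In warehouse_beta it is "stock_count"
2. In warehouse_gamma it is "inventory_level"

From warehouse_beta: 82 + 182 + 21 = 285
From warehouse_gamma: 29 + 130 + 195 + 123 = 477

Total: 285 + 477 = 762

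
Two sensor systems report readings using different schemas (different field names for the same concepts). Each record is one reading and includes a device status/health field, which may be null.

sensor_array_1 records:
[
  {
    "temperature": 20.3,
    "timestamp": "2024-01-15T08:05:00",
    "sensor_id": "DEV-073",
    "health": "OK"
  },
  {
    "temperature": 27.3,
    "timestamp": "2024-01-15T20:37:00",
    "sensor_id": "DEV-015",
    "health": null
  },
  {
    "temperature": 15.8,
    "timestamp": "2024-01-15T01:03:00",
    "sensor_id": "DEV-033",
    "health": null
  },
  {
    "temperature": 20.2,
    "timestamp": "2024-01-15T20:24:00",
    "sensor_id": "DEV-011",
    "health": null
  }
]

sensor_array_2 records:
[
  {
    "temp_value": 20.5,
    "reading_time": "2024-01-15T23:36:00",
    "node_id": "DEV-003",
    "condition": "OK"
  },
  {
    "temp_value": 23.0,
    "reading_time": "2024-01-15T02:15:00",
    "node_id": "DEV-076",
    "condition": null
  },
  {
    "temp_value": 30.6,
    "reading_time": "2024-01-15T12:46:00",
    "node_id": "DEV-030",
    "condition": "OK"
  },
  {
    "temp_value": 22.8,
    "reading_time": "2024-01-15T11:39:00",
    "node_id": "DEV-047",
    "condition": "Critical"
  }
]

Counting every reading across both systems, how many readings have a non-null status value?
4

Schema mapping: "health" (sensor_array_1) = "condition" (sensor_array_2) = status

Non-null in sensor_array_1: 1
Non-null in sensor_array_2: 3

Total non-null: 1 + 3 = 4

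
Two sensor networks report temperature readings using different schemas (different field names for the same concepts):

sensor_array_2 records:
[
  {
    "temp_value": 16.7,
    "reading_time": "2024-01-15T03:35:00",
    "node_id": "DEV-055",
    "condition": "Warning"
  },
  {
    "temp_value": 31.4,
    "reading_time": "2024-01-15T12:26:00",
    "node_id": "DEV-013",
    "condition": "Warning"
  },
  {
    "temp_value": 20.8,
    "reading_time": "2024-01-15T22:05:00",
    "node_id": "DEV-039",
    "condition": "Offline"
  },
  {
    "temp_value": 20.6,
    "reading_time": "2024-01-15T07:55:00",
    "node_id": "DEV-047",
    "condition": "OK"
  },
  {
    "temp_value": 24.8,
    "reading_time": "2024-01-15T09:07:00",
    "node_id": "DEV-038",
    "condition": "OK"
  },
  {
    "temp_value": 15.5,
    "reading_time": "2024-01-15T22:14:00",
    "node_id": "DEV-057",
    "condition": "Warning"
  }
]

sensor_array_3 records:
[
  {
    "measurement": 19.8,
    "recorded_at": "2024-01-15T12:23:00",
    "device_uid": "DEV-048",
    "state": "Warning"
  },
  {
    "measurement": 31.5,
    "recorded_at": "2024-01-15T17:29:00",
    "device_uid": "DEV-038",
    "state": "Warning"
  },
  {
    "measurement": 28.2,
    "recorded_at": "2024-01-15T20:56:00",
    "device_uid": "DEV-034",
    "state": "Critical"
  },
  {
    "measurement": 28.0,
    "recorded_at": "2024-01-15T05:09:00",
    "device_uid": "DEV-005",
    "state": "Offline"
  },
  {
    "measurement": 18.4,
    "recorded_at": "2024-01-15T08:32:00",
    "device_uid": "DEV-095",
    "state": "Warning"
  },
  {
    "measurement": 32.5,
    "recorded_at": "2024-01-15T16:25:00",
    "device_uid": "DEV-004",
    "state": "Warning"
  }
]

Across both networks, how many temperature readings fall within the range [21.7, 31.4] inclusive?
4

Schema mapping: "temp_value" (sensor_array_2) = "measurement" (sensor_array_3) = temperature

Readings in [21.7, 31.4] from sensor_array_2: 2
Readings in [21.7, 31.4] from sensor_array_3: 2

Total count: 2 + 2 = 4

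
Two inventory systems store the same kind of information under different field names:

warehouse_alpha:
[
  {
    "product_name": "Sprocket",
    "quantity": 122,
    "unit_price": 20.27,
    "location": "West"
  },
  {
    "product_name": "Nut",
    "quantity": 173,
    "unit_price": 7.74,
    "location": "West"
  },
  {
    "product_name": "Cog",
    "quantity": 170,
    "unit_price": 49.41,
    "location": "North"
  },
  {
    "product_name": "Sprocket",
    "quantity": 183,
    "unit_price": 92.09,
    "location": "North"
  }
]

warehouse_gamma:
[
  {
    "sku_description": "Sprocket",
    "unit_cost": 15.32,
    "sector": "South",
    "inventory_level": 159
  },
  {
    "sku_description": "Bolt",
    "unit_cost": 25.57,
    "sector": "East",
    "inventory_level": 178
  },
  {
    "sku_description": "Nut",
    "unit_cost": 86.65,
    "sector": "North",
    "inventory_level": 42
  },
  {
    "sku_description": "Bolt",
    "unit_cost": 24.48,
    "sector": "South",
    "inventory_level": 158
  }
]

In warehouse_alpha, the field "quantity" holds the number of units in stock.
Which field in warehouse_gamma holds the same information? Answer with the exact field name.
inventory_level

In warehouse_alpha, "quantity" holds the number of units in stock.
The fields in warehouse_gamma are: "sku_description", "unit_cost", "sector", "inventory_level".
"inventory_level" is the match: the name refers to the same concept and its values are whole-number counts (e.g. 159, 178).
The other fields ("sku_description", "unit_cost", "sector") hold different kinds of data.

So "quantity" in warehouse_alpha corresponds to "inventory_level" in warehouse_gamma.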